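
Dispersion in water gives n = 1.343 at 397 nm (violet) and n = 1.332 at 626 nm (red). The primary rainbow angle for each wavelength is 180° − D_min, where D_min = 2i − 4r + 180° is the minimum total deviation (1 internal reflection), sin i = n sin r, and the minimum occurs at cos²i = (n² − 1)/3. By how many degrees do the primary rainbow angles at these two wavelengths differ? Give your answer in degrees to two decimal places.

At 397 nm (n = 1.343): cos²i = 0.26788 → i = 58.830°, r = 39.577°, D_min = 139.354°, rainbow angle = 40.646°.
At 626 nm (n = 1.332): cos²i = 0.25807 → i = 59.469°, r = 40.290°, D_min = 137.776°, rainbow angle = 42.224°.
Angular width = |40.646° − 42.224°| = 1.578°.

1.58°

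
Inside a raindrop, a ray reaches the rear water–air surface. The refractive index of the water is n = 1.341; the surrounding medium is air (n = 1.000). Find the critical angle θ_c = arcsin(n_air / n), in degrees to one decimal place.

sin θ_c = n_air / n = 1.000 / 1.341 = 0.7457.
θ_c = arcsin(0.7457) = 48.22°.

48.2°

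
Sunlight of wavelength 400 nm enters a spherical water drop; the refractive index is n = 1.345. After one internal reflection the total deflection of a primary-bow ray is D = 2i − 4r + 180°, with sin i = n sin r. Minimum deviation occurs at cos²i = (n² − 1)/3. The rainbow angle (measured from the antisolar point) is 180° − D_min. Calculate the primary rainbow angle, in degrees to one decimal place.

cos²i = (1.80902 − 1)/3 = 0.26967; i = arccos(0.51930) = 58.715°.
sin r = sin 58.715°/1.345 = 0.63538; r = 39.448°.
D_min = 2·58.715° − 4·39.448° + 180° = 139.635°.
Rainbow angle = 180° − D_min = 40.365°.

40.4°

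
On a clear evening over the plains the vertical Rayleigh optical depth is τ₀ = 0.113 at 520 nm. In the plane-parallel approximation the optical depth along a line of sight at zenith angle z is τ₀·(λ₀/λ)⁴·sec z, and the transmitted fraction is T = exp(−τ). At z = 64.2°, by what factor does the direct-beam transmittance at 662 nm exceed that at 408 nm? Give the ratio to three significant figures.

1.80

Airmass: sec 64.2° = 2.2976.
τ(662 nm) = 0.113 × (520/662)⁴ × 2.2976 = 0.113 × 0.3807 × 2.2976 = 0.0988.
τ(408 nm) = 0.113 × (520/408)⁴ × 2.2976 = 0.113 × 2.6386 × 2.2976 = 0.6851.
T(662)/T(408) = exp(τ_B − τ_A) = exp(0.5862) = 1.7972.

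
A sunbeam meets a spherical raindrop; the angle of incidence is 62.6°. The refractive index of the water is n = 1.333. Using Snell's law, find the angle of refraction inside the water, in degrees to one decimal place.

Snell: sin θ_r = sin θ_i / n = sin 62.6° / 1.333 = 0.8878 / 1.333 = 0.6660.
θ_r = arcsin(0.6660) = 41.76°.

41.8°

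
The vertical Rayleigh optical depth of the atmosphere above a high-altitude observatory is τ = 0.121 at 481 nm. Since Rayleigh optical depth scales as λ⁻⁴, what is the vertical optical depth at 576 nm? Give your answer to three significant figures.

τ(576 nm) = τ(481 nm) × (481/576)⁴ = 0.121 × (0.8351)⁴ = 0.121 × 0.4863 = 0.0588.

0.0588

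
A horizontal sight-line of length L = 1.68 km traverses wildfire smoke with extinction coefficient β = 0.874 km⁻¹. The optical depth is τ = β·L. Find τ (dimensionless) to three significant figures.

1.47

τ = β·L = 0.874 × 1.68 = 1.4683.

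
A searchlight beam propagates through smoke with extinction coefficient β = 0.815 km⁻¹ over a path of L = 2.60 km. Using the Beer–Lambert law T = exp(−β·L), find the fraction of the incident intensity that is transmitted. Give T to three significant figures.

0.120

τ = β·L = 0.815 × 2.60 = 2.1190.
T = exp(−2.1190) = 0.1202.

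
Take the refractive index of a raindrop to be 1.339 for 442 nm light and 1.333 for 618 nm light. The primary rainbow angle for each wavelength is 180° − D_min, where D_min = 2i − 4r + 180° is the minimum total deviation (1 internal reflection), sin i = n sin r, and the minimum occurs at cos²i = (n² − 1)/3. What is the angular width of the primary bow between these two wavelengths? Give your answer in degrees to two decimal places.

At 442 nm (n = 1.339): cos²i = 0.26431 → i = 59.062°, r = 39.834°, D_min = 138.786°, rainbow angle = 41.214°.
At 618 nm (n = 1.333): cos²i = 0.25896 → i = 59.410°, r = 40.225°, D_min = 137.922°, rainbow angle = 42.078°.
Angular width = |41.214° − 42.078°| = 0.865°.

0.86°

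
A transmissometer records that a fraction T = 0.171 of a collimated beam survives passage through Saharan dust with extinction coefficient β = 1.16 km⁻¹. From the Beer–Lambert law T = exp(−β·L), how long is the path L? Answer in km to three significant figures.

1.52 km

Beer–Lambert: T = exp(−βL) ⇒ L = −ln(T)/β = −ln(0.171)/1.16 = 1.7661/1.16 = 1.522 km.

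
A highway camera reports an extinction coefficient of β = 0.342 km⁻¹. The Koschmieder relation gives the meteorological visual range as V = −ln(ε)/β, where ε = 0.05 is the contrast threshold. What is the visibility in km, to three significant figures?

8.76 km

V = −ln(0.05) / 0.342 = 2.996 / 0.342 = 8.7595 km.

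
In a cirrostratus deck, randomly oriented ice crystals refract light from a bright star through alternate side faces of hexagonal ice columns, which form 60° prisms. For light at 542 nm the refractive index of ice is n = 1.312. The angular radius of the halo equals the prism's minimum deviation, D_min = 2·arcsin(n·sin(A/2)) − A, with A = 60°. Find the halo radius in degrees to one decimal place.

n·sin(A/2) = 1.312 × sin 30° = 1.312 × 0.5000 = 0.6560.
D_min = 2·arcsin(0.6560) − 60° = 2 × 40.996° − 60° = 21.991°.

22.0°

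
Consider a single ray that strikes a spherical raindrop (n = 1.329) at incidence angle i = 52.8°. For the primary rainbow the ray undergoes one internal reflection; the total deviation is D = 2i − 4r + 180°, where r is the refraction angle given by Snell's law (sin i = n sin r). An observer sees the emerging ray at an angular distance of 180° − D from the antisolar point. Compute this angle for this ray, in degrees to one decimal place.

41.7°

sin r = sin 52.8° / 1.329 = 0.7965/1.329 = 0.5993; r = 36.82°.
D = 2·52.8° − 4·36.82° + 180° = 105.60° − 147.29° + 180° = 138.31°.
Angle from antisolar point = 180° − D = 41.69°.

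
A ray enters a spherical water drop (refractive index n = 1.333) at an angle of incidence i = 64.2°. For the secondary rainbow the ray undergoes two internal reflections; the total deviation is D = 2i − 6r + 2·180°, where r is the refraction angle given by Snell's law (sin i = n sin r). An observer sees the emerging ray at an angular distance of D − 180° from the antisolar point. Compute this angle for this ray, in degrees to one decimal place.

53.5°

sin r = sin 64.2° / 1.333 = 0.9003/1.333 = 0.6754; r = 42.49°.
D = 2·64.2° − 6·42.49° + 2·180° = 128.40° − 254.92° + 360° = 233.48°.
Angle from antisolar point = D − 180° = 53.48°.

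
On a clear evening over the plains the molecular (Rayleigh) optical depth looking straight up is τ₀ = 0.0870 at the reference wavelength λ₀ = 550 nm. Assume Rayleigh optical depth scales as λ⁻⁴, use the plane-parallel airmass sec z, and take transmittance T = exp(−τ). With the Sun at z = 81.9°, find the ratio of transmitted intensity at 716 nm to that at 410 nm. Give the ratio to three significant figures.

Airmass: sec 81.9° = 7.0972.
τ(716 nm) = 0.0870 × (550/716)⁴ × 7.0972 = 0.0870 × 0.3482 × 7.0972 = 0.2150.
τ(410 nm) = 0.0870 × (550/410)⁴ × 7.0972 = 0.0870 × 3.2383 × 7.0972 = 1.9995.
T(716)/T(410) = exp(τ_B − τ_A) = exp(1.7845) = 5.9567.

5.96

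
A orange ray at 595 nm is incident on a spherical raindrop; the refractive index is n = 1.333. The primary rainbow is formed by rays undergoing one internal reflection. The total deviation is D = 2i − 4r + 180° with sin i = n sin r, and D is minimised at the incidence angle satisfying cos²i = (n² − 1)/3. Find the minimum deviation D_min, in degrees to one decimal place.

137.9°

cos²i = (1.77689 − 1)/3 = 0.25896; i = arccos(0.50888) = 59.410°.
sin r = sin 59.410°/1.333 = 0.64579; r = 40.225°.
D_min = 2·59.410° − 4·40.225° + 180° = 137.922°.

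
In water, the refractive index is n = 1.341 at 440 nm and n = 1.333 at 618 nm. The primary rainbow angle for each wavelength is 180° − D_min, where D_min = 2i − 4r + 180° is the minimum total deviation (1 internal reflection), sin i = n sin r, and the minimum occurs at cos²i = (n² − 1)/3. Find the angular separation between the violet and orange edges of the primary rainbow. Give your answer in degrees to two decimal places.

1.15°

At 440 nm (n = 1.341): cos²i = 0.26609 → i = 58.946°, r = 39.705°, D_min = 139.071°, rainbow angle = 40.929°.
At 618 nm (n = 1.333): cos²i = 0.25896 → i = 59.410°, r = 40.225°, D_min = 137.922°, rainbow angle = 42.078°.
Angular width = |40.929° − 42.078°| = 1.149°.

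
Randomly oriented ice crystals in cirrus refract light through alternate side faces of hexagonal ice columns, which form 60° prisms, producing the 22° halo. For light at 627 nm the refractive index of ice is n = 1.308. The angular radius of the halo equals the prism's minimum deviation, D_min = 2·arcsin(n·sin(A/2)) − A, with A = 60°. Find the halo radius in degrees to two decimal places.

21.69°

n·sin(A/2) = 1.308 × sin 30° = 1.308 × 0.5000 = 0.6540.
D_min = 2·arcsin(0.6540) − 60° = 2 × 40.844° − 60° = 21.688°.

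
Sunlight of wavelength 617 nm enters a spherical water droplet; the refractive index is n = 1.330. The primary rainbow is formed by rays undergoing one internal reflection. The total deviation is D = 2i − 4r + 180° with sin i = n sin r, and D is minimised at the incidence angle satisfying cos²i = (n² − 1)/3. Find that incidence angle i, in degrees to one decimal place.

cos²i = (1.330² − 1)/3 = (1.76890 − 1)/3 = 0.25630.
cos i = 0.50626, so i = 59.585°.

59.6°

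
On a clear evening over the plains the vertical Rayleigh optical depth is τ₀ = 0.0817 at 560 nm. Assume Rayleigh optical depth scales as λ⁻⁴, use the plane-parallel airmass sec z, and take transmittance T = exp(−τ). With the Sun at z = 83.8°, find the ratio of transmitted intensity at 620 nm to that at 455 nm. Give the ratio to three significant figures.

Airmass: sec 83.8° = 9.2593.
τ(620 nm) = 0.0817 × (560/620)⁴ × 9.2593 = 0.0817 × 0.6656 × 9.2593 = 0.5035.
τ(455 nm) = 0.0817 × (560/455)⁴ × 9.2593 = 0.0817 × 2.2946 × 9.2593 = 1.7358.
T(620)/T(455) = exp(τ_B − τ_A) = exp(1.2323) = 3.4293.

3.43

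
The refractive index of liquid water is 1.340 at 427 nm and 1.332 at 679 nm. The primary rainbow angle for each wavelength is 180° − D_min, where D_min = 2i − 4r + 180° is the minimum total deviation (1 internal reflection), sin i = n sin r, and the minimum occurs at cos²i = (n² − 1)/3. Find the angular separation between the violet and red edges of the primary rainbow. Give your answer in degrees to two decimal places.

At 427 nm (n = 1.340): cos²i = 0.26520 → i = 59.004°, r = 39.770°, D_min = 138.929°, rainbow angle = 41.071°.
At 679 nm (n = 1.332): cos²i = 0.25807 → i = 59.469°, r = 40.290°, D_min = 137.776°, rainbow angle = 42.224°.
Angular width = |41.071° − 42.224°| = 1.153°.

1.15°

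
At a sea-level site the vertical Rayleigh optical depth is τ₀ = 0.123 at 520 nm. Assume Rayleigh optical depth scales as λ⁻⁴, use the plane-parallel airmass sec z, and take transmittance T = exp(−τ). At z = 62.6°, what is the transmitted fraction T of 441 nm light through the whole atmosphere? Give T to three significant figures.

0.597

sec 62.6° = 2.1730.
τ = 0.123 × (520/441)⁴ × 2.1730 = 0.123 × 1.9331 × 2.1730 = 0.5167.
T = exp(−0.5167) = 0.5965.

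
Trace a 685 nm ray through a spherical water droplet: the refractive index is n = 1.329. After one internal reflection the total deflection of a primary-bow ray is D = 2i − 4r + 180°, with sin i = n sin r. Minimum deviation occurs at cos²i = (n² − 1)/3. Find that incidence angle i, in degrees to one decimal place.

cos²i = (1.329² − 1)/3 = (1.76624 − 1)/3 = 0.25541.
cos i = 0.50538, so i = 59.643°.

59.6°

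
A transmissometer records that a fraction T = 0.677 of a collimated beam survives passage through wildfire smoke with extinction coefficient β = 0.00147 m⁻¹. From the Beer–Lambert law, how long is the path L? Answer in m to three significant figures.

Beer–Lambert: T = exp(−βL) ⇒ L = −ln(T)/β = −ln(0.677)/0.00147 = 0.3901/0.00147 = 265.4 m.

265 m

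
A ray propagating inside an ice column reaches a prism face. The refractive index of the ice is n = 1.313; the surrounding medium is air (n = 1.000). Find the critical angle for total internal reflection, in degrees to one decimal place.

sin θ_c = n_air / n = 1.000 / 1.313 = 0.7616.
θ_c = arcsin(0.7616) = 49.61°.

49.6°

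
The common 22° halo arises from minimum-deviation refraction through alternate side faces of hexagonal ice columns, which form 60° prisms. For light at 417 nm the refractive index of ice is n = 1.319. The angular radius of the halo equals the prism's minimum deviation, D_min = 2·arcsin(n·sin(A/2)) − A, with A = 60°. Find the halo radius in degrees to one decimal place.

22.5°

n·sin(A/2) = 1.319 × sin 30° = 1.319 × 0.5000 = 0.6595.
D_min = 2·arcsin(0.6595) − 60° = 2 × 41.262° − 60° = 22.524°.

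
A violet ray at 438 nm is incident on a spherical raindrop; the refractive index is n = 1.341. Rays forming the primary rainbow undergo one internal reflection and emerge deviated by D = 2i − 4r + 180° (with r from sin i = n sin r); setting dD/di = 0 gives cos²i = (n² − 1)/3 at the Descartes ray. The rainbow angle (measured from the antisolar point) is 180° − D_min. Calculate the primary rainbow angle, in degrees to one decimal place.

cos²i = (1.79828 − 1)/3 = 0.26609; i = arccos(0.51584) = 58.946°.
sin r = sin 58.946°/1.341 = 0.63884; r = 39.705°.
D_min = 2·58.946° − 4·39.705° + 180° = 139.071°.
Rainbow angle = 180° − D_min = 40.929°.

40.9°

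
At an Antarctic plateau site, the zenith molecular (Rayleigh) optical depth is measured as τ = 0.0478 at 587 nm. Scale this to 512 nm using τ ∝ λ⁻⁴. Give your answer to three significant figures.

τ(512 nm) = τ(587 nm) × (587/512)⁴ = 0.0478 × (1.1465)⁴ = 0.0478 × 1.7277 = 0.0826.

0.0826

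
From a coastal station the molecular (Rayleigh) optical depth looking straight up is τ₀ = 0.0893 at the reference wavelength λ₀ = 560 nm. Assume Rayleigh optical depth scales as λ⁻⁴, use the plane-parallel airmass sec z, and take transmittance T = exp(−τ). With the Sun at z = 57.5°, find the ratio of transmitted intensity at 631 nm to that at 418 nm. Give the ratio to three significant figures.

1.54

Airmass: sec 57.5° = 1.8612.
τ(631 nm) = 0.0893 × (560/631)⁴ × 1.8612 = 0.0893 × 0.6203 × 1.8612 = 0.1031.
τ(418 nm) = 0.0893 × (560/418)⁴ × 1.8612 = 0.0893 × 3.2214 × 1.8612 = 0.5354.
T(631)/T(418) = exp(τ_B − τ_A) = exp(0.4323) = 1.5408.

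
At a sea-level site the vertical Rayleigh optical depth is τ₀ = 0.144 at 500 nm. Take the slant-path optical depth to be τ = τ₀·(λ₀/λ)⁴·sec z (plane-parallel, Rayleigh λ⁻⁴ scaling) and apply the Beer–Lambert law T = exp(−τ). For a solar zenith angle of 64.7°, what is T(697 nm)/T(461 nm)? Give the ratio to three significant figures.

Airmass: sec 64.7° = 2.3400.
τ(697 nm) = 0.144 × (500/697)⁴ × 2.3400 = 0.144 × 0.2648 × 2.3400 = 0.0892.
τ(461 nm) = 0.144 × (500/461)⁴ × 2.3400 = 0.144 × 1.3838 × 2.3400 = 0.4663.
T(697)/T(461) = exp(τ_B − τ_A) = exp(0.3770) = 1.4580.

1.46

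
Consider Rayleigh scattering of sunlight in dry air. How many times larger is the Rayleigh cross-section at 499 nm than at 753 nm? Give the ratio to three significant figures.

5.19

Rayleigh scattering ∝ λ⁻⁴, so the ratio of coefficients is the inverse fourth power of the wavelength ratio.
σ(499)/σ(753) = (753/499)⁴ = (1.5090)⁴ = 5.185.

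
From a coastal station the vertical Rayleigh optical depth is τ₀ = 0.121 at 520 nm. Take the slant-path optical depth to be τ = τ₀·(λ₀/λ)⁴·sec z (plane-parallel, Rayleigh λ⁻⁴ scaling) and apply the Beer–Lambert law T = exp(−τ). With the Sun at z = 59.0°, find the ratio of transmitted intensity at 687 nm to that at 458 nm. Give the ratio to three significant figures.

Airmass: sec 59.0° = 1.9416.
τ(687 nm) = 0.121 × (520/687)⁴ × 1.9416 = 0.121 × 0.3282 × 1.9416 = 0.0771.
τ(458 nm) = 0.121 × (520/458)⁴ × 1.9416 = 0.121 × 1.6617 × 1.9416 = 0.3904.
T(687)/T(458) = exp(τ_B − τ_A) = exp(0.3133) = 1.3679.

1.37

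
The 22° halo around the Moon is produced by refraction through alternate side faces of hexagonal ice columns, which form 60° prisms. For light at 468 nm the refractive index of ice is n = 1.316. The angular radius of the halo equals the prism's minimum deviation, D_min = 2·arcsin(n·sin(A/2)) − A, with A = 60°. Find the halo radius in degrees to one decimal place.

22.3°

n·sin(A/2) = 1.316 × sin 30° = 1.316 × 0.5000 = 0.6580.
D_min = 2·arcsin(0.6580) − 60° = 2 × 41.148° − 60° = 22.295°.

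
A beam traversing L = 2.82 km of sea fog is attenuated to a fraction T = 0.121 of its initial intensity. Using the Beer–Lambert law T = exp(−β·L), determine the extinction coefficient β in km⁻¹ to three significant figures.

Beer–Lambert: T = exp(−βL) ⇒ β = −ln(T)/L = −ln(0.121)/2.82 = 2.1120/2.82 = 0.7489 km⁻¹.

0.749 km⁻¹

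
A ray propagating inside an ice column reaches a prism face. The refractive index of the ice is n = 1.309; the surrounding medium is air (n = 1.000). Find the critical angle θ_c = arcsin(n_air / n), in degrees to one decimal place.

49.8°

sin θ_c = n_air / n = 1.000 / 1.309 = 0.7639.
θ_c = arcsin(0.7639) = 49.81°.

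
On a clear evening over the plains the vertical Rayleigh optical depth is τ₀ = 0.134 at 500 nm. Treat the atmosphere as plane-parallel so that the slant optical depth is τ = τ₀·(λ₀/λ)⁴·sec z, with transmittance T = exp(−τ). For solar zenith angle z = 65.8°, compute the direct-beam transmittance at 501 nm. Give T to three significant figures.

0.723

sec 65.8° = 2.4395.
τ = 0.134 × (500/501)⁴ × 2.4395 = 0.134 × 0.9920 × 2.4395 = 0.3243.
T = exp(−0.3243) = 0.7230.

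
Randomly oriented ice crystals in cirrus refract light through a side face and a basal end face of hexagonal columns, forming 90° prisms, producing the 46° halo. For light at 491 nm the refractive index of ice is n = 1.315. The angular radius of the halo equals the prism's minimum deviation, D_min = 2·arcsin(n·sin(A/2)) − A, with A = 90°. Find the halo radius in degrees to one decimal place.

46.8°

n·sin(A/2) = 1.315 × sin 45° = 1.315 × 0.7071 = 0.9298.
D_min = 2·arcsin(0.9298) − 90° = 2 × 68.411° − 90° = 46.821°.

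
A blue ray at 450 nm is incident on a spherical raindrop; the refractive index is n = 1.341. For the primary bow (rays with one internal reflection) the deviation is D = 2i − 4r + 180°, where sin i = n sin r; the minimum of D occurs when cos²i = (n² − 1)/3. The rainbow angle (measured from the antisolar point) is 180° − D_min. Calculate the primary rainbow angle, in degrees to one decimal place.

cos²i = (1.79828 − 1)/3 = 0.26609; i = arccos(0.51584) = 58.946°.
sin r = sin 58.946°/1.341 = 0.63884; r = 39.705°.
D_min = 2·58.946° − 4·39.705° + 180° = 139.071°.
Rainbow angle = 180° − D_min = 40.929°.

40.9°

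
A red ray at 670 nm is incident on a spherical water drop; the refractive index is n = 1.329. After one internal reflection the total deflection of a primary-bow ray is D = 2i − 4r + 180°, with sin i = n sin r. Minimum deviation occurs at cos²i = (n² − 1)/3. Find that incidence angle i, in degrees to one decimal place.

59.6°

cos²i = (1.329² − 1)/3 = (1.76624 − 1)/3 = 0.25541.
cos i = 0.50538, so i = 59.643°.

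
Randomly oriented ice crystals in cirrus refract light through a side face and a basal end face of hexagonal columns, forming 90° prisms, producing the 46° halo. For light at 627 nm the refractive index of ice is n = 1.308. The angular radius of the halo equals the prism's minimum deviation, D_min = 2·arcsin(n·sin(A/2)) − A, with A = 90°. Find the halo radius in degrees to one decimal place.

n·sin(A/2) = 1.308 × sin 45° = 1.308 × 0.7071 = 0.9249.
D_min = 2·arcsin(0.9249) − 90° = 2 × 67.653° − 90° = 45.305°.

45.3°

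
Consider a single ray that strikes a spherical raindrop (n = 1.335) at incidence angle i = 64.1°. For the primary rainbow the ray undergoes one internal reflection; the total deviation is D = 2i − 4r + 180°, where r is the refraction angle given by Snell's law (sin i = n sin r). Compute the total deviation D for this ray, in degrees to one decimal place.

sin r = sin 64.1° / 1.335 = 0.8996/1.335 = 0.6738; r = 42.36°.
D = 2·64.1° − 4·42.36° + 180° = 128.20° − 169.45° + 180° = 138.75°.

138.7°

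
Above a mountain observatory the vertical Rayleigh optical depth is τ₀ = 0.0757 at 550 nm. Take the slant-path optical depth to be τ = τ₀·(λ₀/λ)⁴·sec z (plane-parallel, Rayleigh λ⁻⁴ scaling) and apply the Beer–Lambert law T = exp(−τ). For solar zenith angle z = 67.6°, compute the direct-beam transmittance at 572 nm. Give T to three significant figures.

sec 67.6° = 2.6242.
τ = 0.0757 × (550/572)⁴ × 2.6242 = 0.0757 × 0.8548 × 2.6242 = 0.1698.
T = exp(−0.1698) = 0.8438.

0.844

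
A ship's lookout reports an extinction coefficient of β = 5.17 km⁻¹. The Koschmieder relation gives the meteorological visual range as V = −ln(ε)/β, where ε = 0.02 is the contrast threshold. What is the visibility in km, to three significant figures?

V = −ln(0.02) / 5.17 = 3.912 / 5.17 = 0.7567 km.

0.757 km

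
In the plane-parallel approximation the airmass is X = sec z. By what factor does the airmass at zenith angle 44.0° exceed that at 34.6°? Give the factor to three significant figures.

X(44.0°)/X(34.6°) = sec 44.0° / sec 34.6° = cos 34.6° / cos 44.0° = 0.8231/0.7193 = 1.1443.

1.14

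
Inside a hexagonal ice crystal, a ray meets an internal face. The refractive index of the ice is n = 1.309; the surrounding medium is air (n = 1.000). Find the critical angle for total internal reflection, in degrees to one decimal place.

sin θ_c = n_air / n = 1.000 / 1.309 = 0.7639.
θ_c = arcsin(0.7639) = 49.81°.

49.8°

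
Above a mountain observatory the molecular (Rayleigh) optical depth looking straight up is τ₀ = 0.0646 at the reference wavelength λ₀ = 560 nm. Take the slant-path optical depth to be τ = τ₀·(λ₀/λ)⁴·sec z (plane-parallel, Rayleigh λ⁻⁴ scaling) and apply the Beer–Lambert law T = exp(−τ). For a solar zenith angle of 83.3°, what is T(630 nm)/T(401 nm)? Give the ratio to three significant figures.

5.81

Airmass: sec 83.3° = 8.5711.
τ(630 nm) = 0.0646 × (560/630)⁴ × 8.5711 = 0.0646 × 0.6243 × 8.5711 = 0.3457.
τ(401 nm) = 0.0646 × (560/401)⁴ × 8.5711 = 0.0646 × 3.8034 × 8.5711 = 2.1059.
T(630)/T(401) = exp(τ_B − τ_A) = exp(1.7603) = 5.8140.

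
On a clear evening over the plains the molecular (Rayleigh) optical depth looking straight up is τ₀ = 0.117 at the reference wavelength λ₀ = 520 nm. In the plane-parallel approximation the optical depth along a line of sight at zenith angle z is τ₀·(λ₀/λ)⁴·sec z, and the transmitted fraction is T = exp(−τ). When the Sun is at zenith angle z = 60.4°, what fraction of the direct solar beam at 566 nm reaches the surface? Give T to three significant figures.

sec 60.4° = 2.0245.
τ = 0.117 × (520/566)⁴ × 2.0245 = 0.117 × 0.7124 × 2.0245 = 0.1688.
T = exp(−0.1688) = 0.8447.

0.845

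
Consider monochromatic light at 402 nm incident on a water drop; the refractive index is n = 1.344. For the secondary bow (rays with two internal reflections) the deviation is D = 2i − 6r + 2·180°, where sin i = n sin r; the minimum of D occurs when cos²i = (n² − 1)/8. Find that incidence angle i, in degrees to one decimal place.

71.5°

cos²i = (1.344² − 1)/8 = (1.80634 − 1)/8 = 0.10079.
cos i = 0.31748, so i = 71.490°.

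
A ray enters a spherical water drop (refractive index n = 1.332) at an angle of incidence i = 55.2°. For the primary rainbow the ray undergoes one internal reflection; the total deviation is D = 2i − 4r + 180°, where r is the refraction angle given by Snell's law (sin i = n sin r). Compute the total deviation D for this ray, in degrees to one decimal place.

138.2°

sin r = sin 55.2° / 1.332 = 0.8211/1.332 = 0.6165; r = 38.06°.
D = 2·55.2° − 4·38.06° + 180° = 110.40° − 152.24° + 180° = 138.16°.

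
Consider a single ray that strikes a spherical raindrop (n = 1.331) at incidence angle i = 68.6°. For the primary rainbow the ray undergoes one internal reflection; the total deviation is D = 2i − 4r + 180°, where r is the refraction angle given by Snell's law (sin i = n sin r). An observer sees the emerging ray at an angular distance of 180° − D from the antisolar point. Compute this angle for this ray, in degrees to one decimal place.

40.4°

sin r = sin 68.6° / 1.331 = 0.9311/1.331 = 0.6995; r = 44.39°.
D = 2·68.6° − 4·44.39° + 180° = 137.20° − 177.55° + 180° = 139.65°.
Angle from antisolar point = 180° − D = 40.35°.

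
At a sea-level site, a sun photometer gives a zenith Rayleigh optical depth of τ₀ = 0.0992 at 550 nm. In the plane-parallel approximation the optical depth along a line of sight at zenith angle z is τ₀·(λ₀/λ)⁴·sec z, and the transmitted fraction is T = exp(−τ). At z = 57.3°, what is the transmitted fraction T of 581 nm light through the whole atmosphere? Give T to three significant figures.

0.863

sec 57.3° = 1.8510.
τ = 0.0992 × (550/581)⁴ × 1.8510 = 0.0992 × 0.8031 × 1.8510 = 0.1475.
T = exp(−0.1475) = 0.8629.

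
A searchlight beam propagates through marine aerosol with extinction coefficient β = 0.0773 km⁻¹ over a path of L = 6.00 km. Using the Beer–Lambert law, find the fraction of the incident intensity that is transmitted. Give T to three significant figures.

0.629

τ = β·L = 0.0773 × 6.00 = 0.4638.
T = exp(−0.4638) = 0.6289.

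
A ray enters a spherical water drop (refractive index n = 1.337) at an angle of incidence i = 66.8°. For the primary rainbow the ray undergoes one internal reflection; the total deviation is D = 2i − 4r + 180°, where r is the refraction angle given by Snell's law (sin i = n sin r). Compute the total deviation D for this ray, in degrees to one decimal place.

139.9°

sin r = sin 66.8° / 1.337 = 0.9191/1.337 = 0.6875; r = 43.43°.
D = 2·66.8° − 4·43.43° + 180° = 133.60° − 173.72° + 180° = 139.88°.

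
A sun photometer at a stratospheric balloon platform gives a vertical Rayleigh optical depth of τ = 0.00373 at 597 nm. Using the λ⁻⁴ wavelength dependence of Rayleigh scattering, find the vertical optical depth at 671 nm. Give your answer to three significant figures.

0.00234

τ(671 nm) = τ(597 nm) × (597/671)⁴ = 0.00373 × (0.8897)⁴ = 0.00373 × 0.6266 = 0.0023.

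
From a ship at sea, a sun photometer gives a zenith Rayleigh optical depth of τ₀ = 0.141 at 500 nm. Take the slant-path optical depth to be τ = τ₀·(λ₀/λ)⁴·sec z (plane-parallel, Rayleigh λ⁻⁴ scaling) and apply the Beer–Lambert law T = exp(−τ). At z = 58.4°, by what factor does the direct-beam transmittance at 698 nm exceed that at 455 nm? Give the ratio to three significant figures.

Airmass: sec 58.4° = 1.9084.
τ(698 nm) = 0.141 × (500/698)⁴ × 1.9084 = 0.141 × 0.2633 × 1.9084 = 0.0709.
τ(455 nm) = 0.141 × (500/455)⁴ × 1.9084 = 0.141 × 1.4583 × 1.9084 = 0.3924.
T(698)/T(455) = exp(τ_B − τ_A) = exp(0.3216) = 1.3793.

1.38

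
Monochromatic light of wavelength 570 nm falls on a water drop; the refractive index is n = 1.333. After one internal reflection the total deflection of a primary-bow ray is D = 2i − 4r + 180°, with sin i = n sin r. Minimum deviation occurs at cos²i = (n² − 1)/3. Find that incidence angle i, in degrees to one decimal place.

cos²i = (1.333² − 1)/3 = (1.77689 − 1)/3 = 0.25896.
cos i = 0.50888, so i = 59.410°.

59.4°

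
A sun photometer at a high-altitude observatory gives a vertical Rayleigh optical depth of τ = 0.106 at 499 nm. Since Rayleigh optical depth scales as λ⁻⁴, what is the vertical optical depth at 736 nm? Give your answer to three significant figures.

0.0224

τ(736 nm) = τ(499 nm) × (499/736)⁴ = 0.106 × (0.6780)⁴ = 0.106 × 0.2113 = 0.0224.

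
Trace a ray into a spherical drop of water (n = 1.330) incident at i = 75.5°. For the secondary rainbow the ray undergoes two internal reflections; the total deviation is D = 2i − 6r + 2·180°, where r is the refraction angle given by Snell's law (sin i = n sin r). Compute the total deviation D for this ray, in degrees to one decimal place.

230.7°

sin r = sin 75.5° / 1.330 = 0.9681/1.330 = 0.7279; r = 46.71°.
D = 2·75.5° − 6·46.71° + 2·180° = 151.00° − 280.28° + 360° = 230.72°.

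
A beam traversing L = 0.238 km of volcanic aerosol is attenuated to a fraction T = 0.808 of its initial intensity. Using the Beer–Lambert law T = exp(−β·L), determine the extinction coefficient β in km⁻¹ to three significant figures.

0.896 km⁻¹

Beer–Lambert: T = exp(−βL) ⇒ β = −ln(T)/L = −ln(0.808)/0.238 = 0.2132/0.238 = 0.8958 km⁻¹.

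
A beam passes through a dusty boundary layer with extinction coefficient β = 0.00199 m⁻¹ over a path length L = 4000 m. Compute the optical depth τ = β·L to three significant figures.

τ = β·L = 0.00199 × 4000 = 7.9600.

7.96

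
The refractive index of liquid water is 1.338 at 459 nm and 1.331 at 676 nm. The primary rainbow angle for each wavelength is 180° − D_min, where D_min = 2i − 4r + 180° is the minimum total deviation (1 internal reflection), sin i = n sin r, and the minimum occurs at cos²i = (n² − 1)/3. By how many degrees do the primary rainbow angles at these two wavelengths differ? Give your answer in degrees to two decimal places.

At 459 nm (n = 1.338): cos²i = 0.26341 → i = 59.120°, r = 39.899°, D_min = 138.643°, rainbow angle = 41.357°.
At 676 nm (n = 1.331): cos²i = 0.25719 → i = 59.527°, r = 40.356°, D_min = 137.630°, rainbow angle = 42.370°.
Angular width = |41.357° − 42.370°| = 1.013°.

1.01°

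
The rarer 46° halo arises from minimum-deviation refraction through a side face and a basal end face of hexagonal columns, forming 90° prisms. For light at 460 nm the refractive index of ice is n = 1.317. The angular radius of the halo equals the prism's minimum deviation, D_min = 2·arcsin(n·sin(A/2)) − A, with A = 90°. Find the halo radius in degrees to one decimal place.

47.3°

n·sin(A/2) = 1.317 × sin 45° = 1.317 × 0.7071 = 0.9313.
D_min = 2·arcsin(0.9313) − 90° = 2 × 68.632° − 90° = 47.264°.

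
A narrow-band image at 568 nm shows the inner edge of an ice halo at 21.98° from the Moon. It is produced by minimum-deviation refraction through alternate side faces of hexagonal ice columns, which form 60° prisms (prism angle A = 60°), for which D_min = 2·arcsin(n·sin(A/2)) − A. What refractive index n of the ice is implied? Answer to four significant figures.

1.312

Rearranging: n = sin((D_min + A)/2) / sin(A/2).
(D_min + A)/2 = (21.98° + 60°)/2 = 40.990°.
n = sin 40.990° / sin 30° = 0.6559 / 0.5000 = 1.3119.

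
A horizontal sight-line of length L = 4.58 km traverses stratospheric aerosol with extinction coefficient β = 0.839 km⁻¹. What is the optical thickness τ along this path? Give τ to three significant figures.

τ = β·L = 0.839 × 4.58 = 3.8426.

3.84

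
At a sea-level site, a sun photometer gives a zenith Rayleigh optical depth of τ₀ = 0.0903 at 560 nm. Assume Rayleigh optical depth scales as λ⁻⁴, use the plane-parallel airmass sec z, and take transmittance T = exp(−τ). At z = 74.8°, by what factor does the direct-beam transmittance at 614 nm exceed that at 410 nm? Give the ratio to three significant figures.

2.61

Airmass: sec 74.8° = 3.8140.
τ(614 nm) = 0.0903 × (560/614)⁴ × 3.8140 = 0.0903 × 0.6920 × 3.8140 = 0.2383.
τ(410 nm) = 0.0903 × (560/410)⁴ × 3.8140 = 0.0903 × 3.4803 × 3.8140 = 1.1986.
T(614)/T(410) = exp(τ_B − τ_A) = exp(0.9603) = 2.6126.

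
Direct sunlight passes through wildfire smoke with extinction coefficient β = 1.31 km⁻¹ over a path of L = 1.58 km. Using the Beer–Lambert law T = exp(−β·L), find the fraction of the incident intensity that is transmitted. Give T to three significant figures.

0.126

τ = β·L = 1.31 × 1.58 = 2.0698.
T = exp(−2.0698) = 0.1262.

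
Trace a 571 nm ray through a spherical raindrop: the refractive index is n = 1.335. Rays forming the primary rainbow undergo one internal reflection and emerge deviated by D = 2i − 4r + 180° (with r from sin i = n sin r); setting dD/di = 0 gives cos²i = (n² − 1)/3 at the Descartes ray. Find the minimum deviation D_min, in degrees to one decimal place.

cos²i = (1.78222 − 1)/3 = 0.26074; i = arccos(0.51063) = 59.294°.
sin r = sin 59.294°/1.335 = 0.64405; r = 40.094°.
D_min = 2·59.294° − 4·40.094° + 180° = 138.212°.

138.2°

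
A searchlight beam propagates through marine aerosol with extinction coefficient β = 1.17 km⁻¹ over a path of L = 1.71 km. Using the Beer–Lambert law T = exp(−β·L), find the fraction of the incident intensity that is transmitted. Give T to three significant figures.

0.135

τ = β·L = 1.17 × 1.71 = 2.0007.
T = exp(−2.0007) = 0.1352.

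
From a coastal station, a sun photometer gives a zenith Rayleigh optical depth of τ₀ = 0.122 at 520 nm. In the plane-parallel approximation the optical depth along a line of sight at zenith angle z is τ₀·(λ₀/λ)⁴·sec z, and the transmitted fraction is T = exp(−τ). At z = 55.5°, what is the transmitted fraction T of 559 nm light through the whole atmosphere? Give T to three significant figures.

sec 55.5° = 1.7655.
τ = 0.122 × (520/559)⁴ × 1.7655 = 0.122 × 0.7488 × 1.7655 = 0.1613.
T = exp(−0.1613) = 0.8510.

0.851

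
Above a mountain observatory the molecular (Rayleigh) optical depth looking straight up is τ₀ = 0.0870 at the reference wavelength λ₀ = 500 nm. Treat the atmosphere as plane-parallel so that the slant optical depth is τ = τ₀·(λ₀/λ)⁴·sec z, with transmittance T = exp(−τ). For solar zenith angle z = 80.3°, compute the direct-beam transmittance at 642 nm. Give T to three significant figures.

0.827

sec 80.3° = 5.9351.
τ = 0.0870 × (500/642)⁴ × 5.9351 = 0.0870 × 0.3679 × 5.9351 = 0.1900.
T = exp(−0.1900) = 0.8270.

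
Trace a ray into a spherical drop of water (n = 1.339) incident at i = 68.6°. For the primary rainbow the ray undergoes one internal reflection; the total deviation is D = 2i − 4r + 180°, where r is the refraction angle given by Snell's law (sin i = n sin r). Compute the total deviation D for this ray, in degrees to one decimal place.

141.0°

sin r = sin 68.6° / 1.339 = 0.9311/1.339 = 0.6953; r = 44.05°.
D = 2·68.6° − 4·44.05° + 180° = 137.20° − 176.22° + 180° = 140.98°.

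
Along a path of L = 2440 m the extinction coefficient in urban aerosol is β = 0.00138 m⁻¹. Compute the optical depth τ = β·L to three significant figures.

τ = β·L = 0.00138 × 2440 = 3.3672.

3.37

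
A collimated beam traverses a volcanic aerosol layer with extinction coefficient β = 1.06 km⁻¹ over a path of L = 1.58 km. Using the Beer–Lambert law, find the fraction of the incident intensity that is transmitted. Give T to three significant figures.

0.187

τ = β·L = 1.06 × 1.58 = 1.6748.
T = exp(−1.6748) = 0.1873.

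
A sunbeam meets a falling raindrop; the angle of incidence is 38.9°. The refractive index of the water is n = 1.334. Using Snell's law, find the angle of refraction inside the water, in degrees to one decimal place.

28.1°

Snell: sin θ_r = sin θ_i / n = sin 38.9° / 1.334 = 0.6280 / 1.334 = 0.4707.
θ_r = arcsin(0.4707) = 28.08°.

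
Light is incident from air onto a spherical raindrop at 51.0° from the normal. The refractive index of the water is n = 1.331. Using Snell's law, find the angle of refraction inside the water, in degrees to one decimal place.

35.7°

Snell: sin θ_r = sin θ_i / n = sin 51.0° / 1.331 = 0.7771 / 1.331 = 0.5839.
θ_r = arcsin(0.5839) = 35.72°.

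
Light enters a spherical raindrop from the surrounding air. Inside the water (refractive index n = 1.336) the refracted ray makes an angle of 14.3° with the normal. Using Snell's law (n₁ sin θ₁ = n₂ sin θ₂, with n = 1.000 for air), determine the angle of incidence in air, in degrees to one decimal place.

Snell: sin θ_i = n · sin θ_r = 1.336 × sin 14.3° = 1.336 × 0.2470 = 0.3300.
θ_i = arcsin(0.3300) = 19.27°.

19.3°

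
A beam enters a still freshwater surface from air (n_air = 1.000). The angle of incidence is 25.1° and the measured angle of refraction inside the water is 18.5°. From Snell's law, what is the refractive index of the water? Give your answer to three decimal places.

n = sin θ_i / sin θ_r = sin 25.1° / sin 18.5° = 0.4242 / 0.3173 = 1.3369.

1.337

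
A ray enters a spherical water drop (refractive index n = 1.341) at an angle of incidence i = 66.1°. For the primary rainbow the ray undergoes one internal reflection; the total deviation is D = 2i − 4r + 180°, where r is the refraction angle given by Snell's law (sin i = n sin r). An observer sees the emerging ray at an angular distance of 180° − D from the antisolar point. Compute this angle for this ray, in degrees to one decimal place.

39.7°

sin r = sin 66.1° / 1.341 = 0.9143/1.341 = 0.6818; r = 42.98°.
D = 2·66.1° − 4·42.98° + 180° = 132.20° − 171.93° + 180° = 140.27°.
Angle from antisolar point = 180° − D = 39.73°.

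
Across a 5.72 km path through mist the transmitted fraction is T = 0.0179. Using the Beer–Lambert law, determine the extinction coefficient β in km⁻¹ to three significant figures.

0.703 km⁻¹

Beer–Lambert: T = exp(−βL) ⇒ β = −ln(T)/L = −ln(0.0179)/5.72 = 4.0230/5.72 = 0.7033 km⁻¹.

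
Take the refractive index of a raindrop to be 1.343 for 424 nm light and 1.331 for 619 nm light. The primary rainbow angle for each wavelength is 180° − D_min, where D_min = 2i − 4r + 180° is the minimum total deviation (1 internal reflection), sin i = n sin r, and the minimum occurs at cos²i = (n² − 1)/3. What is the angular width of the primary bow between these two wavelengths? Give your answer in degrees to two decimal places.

At 424 nm (n = 1.343): cos²i = 0.26788 → i = 58.830°, r = 39.577°, D_min = 139.354°, rainbow angle = 40.646°.
At 619 nm (n = 1.331): cos²i = 0.25719 → i = 59.527°, r = 40.356°, D_min = 137.630°, rainbow angle = 42.370°.
Angular width = |40.646° − 42.370°| = 1.724°.

1.72°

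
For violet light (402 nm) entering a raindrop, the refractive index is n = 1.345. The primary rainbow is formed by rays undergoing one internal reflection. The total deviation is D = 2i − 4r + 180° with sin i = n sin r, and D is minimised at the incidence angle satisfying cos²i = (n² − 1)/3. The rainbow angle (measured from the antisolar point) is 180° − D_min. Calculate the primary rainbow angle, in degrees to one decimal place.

40.4°

cos²i = (1.80902 − 1)/3 = 0.26967; i = arccos(0.51930) = 58.715°.
sin r = sin 58.715°/1.345 = 0.63538; r = 39.448°.
D_min = 2·58.715° − 4·39.448° + 180° = 139.635°.
Rainbow angle = 180° − D_min = 40.365°.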